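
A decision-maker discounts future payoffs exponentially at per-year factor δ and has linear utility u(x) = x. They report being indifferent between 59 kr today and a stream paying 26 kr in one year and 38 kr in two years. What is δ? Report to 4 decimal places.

δ ≈ 0.9501

Equating present values: 59 = 26δ + 38δ².
Rearranged: 38δ² + 26δ − 59 = 0.
The positive root is δ = [−26 + √(26² + 4·38·59)] / (2·38) = (−26 + 98.204)/76 ≈ 0.9501.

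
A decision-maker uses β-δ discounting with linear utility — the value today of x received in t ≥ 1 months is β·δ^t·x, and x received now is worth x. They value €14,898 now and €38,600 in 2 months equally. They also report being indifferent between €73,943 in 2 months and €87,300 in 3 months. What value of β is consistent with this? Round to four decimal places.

β ≈ 0.5380

From the later pair, β·δ^2·73943 = β·δ^3·87300; dividing through, δ = 73943/87300 = 0.84700.
The first indifference: 14898 = β·δ^2·38600, so β = 14898/(δ^2·38600) = 14898/(0.71741·38600) ≈ 0.5380.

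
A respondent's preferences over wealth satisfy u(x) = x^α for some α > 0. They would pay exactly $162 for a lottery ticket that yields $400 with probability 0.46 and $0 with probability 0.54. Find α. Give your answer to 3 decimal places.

α ≈ 0.859

The lottery's expected utility is 0.46·u(400) + 0.54·u(0) = 0.46·400^α (since u(0) = 0 for α > 0).
Equating: 162^α = 0.46·400^α, i.e. 0.4050^α = 0.46.
Taking logs: α·ln(162/400) = ln(0.46), so α = -0.776529 / -0.903868 ≈ 0.859.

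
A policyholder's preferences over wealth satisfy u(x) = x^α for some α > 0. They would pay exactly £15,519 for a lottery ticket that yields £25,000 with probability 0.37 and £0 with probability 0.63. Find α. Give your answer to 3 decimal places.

α ≈ 2.085

EU(lottery) = 0.37·25000^α + 0.63·0 = 0.37·25000^α.
Equating: 15519^α = 0.37·25000^α, i.e. 0.6208^α = 0.37.
Taking logs: α·ln(15519/25000) = ln(0.37), so α = -0.994252 / -0.476811 ≈ 2.085.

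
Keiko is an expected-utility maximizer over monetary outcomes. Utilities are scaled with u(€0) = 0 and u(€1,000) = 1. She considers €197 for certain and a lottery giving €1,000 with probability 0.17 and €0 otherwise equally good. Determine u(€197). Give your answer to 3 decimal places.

0.170

u(€197) equals the lottery's expected utility: 0.17·1 + 0.83·0 = 0.17.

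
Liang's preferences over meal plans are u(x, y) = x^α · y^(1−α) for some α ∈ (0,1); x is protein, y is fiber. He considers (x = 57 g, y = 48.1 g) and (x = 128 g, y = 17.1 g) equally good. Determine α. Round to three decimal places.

Set the two utilities equal: 57^α·48.1^(1−α) = 128^α·17.1^(1−α).
Rearrange to (57/128)^α = (17.1/48.1)^(1−α) and take logs: α·-0.808979 = (1−α)·-1.034204.
With A = -0.808979 and B = -1.034204: α·A = (1−α)·B, so α = B/(A+B) = -1.034204/-1.843183 ≈ 0.561.

α ≈ 0.561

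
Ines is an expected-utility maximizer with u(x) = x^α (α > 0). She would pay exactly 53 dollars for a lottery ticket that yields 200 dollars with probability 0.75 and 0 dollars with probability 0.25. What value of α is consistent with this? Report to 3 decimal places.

α ≈ 0.217

The lottery's expected utility is 0.75·u(200) + 0.25·u(0) = 0.75·200^α (since u(0) = 0 for α > 0).
Equating: 53^α = 0.75·200^α, i.e. 0.2650^α = 0.75.
α = ln(0.75) / ln(53/200) = -0.287682/-1.328025 ≈ 0.217.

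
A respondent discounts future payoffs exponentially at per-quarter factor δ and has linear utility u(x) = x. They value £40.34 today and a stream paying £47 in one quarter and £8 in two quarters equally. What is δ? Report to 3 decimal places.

δ ≈ 0.760

Present value of the stream is 47·δ + 8·δ². Indifference gives 47δ + 8δ² = 40.34.
So 8δ² + 47δ − 40.34 = 0.
δ = (−47 + √(47² + 4·8·40.34)) / (2·8) = (−47 + √3499.88) / 16 ≈ 0.760.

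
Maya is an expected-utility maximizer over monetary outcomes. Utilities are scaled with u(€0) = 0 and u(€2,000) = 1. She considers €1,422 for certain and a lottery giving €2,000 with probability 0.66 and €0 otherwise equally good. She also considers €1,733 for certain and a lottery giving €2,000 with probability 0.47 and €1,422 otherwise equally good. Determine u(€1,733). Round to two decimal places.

0.82

From the first indifference, u(€1,422) = 0.66·u(€2,000) + 0.34·u(€0) = 0.66·1 + 0.34·0 = 0.66.
Then u(€1,733) = 0.47·u(€2,000) + 0.53·u(€1,422) = 0.47·1.00 + 0.53·0.66 = 0.8198.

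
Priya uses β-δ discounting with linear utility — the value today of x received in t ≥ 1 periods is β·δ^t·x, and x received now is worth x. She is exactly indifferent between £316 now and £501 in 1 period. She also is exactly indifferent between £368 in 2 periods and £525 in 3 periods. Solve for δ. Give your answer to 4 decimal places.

δ ≈ 0.7010

The second indifference involves only future payoffs, so β cancels: β·δ^2·368 = β·δ^3·525, giving δ = 368/525 = 0.70095.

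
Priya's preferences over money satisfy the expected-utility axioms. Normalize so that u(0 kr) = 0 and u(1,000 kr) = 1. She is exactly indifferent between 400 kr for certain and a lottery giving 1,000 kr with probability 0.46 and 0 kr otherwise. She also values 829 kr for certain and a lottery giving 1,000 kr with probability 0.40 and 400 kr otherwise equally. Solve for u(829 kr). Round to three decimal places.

First, u(400 kr) = 0.46·u(1,000 kr) + 0.54·u(0 kr) = 0.46.
The second indifference gives u(829 kr) = 0.40·u(1,000 kr) + 0.60·u(400 kr) = 0.40·1.00 + 0.60·0.46 = 0.6760.

0.676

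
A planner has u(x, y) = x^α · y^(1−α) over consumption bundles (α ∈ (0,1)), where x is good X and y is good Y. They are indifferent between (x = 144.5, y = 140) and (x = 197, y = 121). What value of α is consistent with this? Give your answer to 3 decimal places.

Set the two utilities equal: 144.5^α·140^(1−α) = 197^α·121^(1−α).
Rearrange to (144.5/197)^α = (121/140)^(1−α) and take logs: α·-0.309924 = (1−α)·-0.145852.
Thus α·(-0.455776) = -0.145852, so α = -0.145852/-0.455776 ≈ 0.320.

α ≈ 0.320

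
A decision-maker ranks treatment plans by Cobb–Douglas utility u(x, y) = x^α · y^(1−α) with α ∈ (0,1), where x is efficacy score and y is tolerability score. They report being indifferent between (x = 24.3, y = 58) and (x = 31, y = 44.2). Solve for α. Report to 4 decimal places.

α ≈ 0.5274

The Cobb–Douglas utilities coincide, so 24.3^α·58^(1−α) = 31^α·44.2^(1−α).
Taking logs: α·ln 24.3 + (1−α)·ln 58 = α·ln 31 + (1−α)·ln 44.2, i.e. α·-0.2435109 = (1−α)·-0.2717182.
With A = -0.2435109 and B = -0.2717182: α·A = (1−α)·B, so α = B/(A+B) = -0.2717182/-0.5152291 ≈ 0.5274.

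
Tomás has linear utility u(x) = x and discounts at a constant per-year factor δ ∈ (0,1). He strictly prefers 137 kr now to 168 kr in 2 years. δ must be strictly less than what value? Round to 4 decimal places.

The preference means 137 > δ^2·168.
Hence δ^2 < 137/168 = 0.81548, and x ↦ x^(1/2) is increasing on (0,∞).
δ < (137/168)^(1/2) ≈ 0.9030.

δ < 0.9030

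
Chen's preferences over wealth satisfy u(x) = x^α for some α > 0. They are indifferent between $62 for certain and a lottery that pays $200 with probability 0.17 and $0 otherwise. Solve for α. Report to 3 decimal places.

α ≈ 1.513

EU(lottery) = 0.17·200^α + 0.83·0 = 0.17·200^α.
Equating: 62^α = 0.17·200^α, i.e. 0.3100^α = 0.17.
Taking logs: α·ln(62/200) = ln(0.17), so α = -1.771957 / -1.171183 ≈ 1.513.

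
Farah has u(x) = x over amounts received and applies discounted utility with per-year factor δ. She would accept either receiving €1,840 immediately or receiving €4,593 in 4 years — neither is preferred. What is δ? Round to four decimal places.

δ ≈ 0.7956

The payoff in 4 years is discounted by δ^4, so u(1840) = δ^4·u(4593) and δ^4 = u(1840)/u(4593).
With u(x) = x: δ^4 = 1840/4593 = 0.40061.
So δ = 0.40061^(1/4) ≈ 0.7956.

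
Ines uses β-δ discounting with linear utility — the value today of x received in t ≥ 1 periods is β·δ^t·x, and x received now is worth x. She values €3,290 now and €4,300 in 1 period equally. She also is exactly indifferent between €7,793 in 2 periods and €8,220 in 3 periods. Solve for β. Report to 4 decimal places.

Both payoffs in the second observation are in the future, so β drops out: δ^2·7793 = δ^3·8220 ⇒ δ = 7793/8220 = 0.94805.
Substituting δ into 3290 = β·δ·4300: β = 3290/(4076.630) ≈ 0.8070.

β ≈ 0.8070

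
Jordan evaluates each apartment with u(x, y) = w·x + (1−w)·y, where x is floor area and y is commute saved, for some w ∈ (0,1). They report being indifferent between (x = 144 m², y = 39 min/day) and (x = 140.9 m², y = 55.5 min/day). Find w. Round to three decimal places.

w = 0.842

u(144,39) = u(140.9,55.5) means w·144 + (1−w)·39 = w·140.9 + (1−w)·55.5.
Rearranging, 3.1·w − 16.5·(1−w) = 0.
So w/(1−w) = 16.5/3.1 = 5.3226, giving w = 16.5/(3.1+16.5) = 0.842.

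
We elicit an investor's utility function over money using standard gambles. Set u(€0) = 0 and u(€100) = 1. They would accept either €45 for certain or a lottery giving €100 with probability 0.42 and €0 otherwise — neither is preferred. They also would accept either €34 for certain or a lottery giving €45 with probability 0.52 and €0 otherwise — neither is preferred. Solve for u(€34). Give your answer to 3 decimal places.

0.218

From the first indifference, u(€45) = 0.42·u(€100) + 0.58·u(€0) = 0.42·1 + 0.58·0 = 0.42.
The second indifference gives u(€34) = 0.52·u(€45) + 0.48·u(€0) = 0.52·0.42 + 0.48·0.00 = 0.2184.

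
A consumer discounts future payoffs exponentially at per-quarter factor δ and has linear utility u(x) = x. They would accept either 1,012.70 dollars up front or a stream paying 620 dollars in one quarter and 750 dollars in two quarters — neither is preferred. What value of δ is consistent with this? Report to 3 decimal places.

Present value of the stream is 620·δ + 750·δ². Indifference gives 620δ + 750δ² = 1012.70.
Rearranged: 750δ² + 620δ − 1012.70 = 0.
δ = (−620 + √(620² + 4·750·1012.70)) / (2·750) = (−620 + √3422500.00) / 1500 ≈ 0.820.

δ ≈ 0.820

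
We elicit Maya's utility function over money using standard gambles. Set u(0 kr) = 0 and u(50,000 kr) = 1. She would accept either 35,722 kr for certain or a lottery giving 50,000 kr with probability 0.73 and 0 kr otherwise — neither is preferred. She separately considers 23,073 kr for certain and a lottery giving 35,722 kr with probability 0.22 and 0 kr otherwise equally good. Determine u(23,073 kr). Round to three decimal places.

The first gamble pins u(35,722 kr): it must equal 0.73·1 + 0.27·0 = 0.73.
Chaining: u(23,073 kr) = 0.22·0.73 + 0.78·0.00 = 0.1606.

0.161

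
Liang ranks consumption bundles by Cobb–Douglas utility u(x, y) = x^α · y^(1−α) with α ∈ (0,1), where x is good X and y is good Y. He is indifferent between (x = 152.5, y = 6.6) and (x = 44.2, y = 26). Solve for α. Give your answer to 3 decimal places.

Set the two utilities equal: 152.5^α·6.6^(1−α) = 44.2^α·26^(1−α).
Rearrange to (152.5/44.2)^α = (26/6.6)^(1−α) and take logs: α·1.238440 = (1−α)·1.371027.
With A = 1.238440 and B = 1.371027: α·A = (1−α)·B, so α = B/(A+B) = 1.371027/2.609467 ≈ 0.525.

α ≈ 0.525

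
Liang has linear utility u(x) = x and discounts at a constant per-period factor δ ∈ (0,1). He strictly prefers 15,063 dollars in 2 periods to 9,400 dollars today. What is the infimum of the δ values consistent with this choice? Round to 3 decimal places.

The preference means 9400 < δ^2·15063.
Dividing by 15063: δ^2 > 0.62405. Both sides are positive, so the square root keeps the direction.
δ > (9400/15063)^(1/2) ≈ 0.790.

δ > 0.790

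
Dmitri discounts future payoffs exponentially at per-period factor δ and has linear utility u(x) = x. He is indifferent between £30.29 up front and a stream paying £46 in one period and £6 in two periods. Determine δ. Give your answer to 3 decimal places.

Present value of the stream is 46·δ + 6·δ². Indifference gives 46δ + 6δ² = 30.29.
That is, 6δ² + 46δ − 30.29 = 0, a quadratic in δ.
By the quadratic formula (taking the positive root), δ = (−46 + √2842.96) / 12 ≈ 0.610.

δ ≈ 0.610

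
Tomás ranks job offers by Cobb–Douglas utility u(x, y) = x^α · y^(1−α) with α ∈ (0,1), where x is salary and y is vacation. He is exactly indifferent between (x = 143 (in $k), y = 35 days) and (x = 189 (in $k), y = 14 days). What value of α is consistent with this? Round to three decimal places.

α ≈ 0.767

The Cobb–Douglas utilities coincide, so 143^α·35^(1−α) = 189^α·14^(1−α).
(143/189)^α = (14/35)^(1−α); take logs: α·ln(143/189) = (1−α)·ln(14/35), i.e. α·-0.278902 = (1−α)·-0.916291.
With A = -0.278902 and B = -0.916291: α·A = (1−α)·B, so α = B/(A+B) = -0.916291/-1.195193 ≈ 0.767.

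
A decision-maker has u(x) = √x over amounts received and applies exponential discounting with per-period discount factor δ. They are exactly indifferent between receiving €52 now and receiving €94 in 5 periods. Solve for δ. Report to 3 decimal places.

δ ≈ 0.943

The payoff in 5 periods is discounted by δ^5, so u(52) = δ^5·u(94) and δ^5 = u(52)/u(94).
Since u(x) = √x, δ^5 = √(52/94) = 0.74377.
Hence δ = (0.74377)^(1/5) = 0.94251.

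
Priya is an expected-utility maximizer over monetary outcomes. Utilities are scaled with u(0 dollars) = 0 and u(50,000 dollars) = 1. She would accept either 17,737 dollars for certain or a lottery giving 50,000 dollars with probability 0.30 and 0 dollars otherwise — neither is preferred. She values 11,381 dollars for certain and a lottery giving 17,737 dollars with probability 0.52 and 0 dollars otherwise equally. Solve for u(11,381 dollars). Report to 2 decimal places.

0.16

From the first indifference, u(17,737 dollars) = 0.30·u(50,000 dollars) + 0.70·u(0 dollars) = 0.30·1 + 0.70·0 = 0.30.
Then u(11,381 dollars) = 0.52·u(17,737 dollars) + 0.48·u(0 dollars) = 0.52·0.30 + 0.48·0.00 = 0.1560.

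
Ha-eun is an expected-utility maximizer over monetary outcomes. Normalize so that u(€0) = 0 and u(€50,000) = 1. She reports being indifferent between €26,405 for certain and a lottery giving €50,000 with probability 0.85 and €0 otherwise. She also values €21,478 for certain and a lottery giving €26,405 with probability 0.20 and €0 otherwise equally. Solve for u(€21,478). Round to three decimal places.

From the first indifference, u(€26,405) = 0.85·u(€50,000) + 0.15·u(€0) = 0.85·1 + 0.15·0 = 0.85.
Then u(€21,478) = 0.20·u(€26,405) + 0.80·u(€0) = 0.20·0.85 + 0.80·0.00 = 0.1700.

0.170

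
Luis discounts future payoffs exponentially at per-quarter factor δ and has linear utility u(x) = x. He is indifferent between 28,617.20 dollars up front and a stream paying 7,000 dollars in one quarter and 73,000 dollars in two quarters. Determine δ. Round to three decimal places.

The stream is worth 7000δ + 73000δ² today, so 7000δ + 73000δ² = 28617.20.
So 73000δ² + 7000δ − 28617.20 = 0.
δ = (−7000 + √(7000² + 4·73000·28617.20)) / (2·73000) = (−7000 + √8405222400.00) / 146000 ≈ 0.580.

δ ≈ 0.580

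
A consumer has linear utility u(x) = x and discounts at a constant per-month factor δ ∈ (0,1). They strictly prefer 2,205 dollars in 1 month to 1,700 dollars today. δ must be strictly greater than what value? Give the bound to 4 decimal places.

Comparing present values: 1700 < δ·2205.
Dividing through by 2205 gives δ > 0.77098.

δ > 0.7710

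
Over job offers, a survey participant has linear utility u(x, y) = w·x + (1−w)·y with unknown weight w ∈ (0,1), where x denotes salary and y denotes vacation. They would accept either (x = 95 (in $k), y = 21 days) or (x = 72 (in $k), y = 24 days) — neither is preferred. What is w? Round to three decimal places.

w = 0.115

u(95,21) = u(72,24) means w·95 + (1−w)·21 = w·72 + (1−w)·24.
Rearranging, 23·w − 3·(1−w) = 0.
The marginal rate of substitution is 3/23, so w = 3/(23+3) = 0.115.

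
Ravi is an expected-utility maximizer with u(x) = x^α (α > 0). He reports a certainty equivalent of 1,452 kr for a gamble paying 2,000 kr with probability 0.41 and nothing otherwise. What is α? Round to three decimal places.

α ≈ 2.784

EU(lottery) = 0.41·2000^α + 0.59·0 = 0.41·2000^α.
Equating: 1452^α = 0.41·2000^α, i.e. 0.7260^α = 0.41.
Take logs: α = ln 0.41 / ln(1452/2000) ≈ 2.78446.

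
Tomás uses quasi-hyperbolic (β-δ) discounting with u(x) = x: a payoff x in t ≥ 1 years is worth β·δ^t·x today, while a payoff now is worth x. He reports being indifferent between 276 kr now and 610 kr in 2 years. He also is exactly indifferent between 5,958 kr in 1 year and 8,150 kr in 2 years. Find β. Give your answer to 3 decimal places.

β ≈ 0.847

Both payoffs in the second observation are in the future, so β drops out: δ^1·5958 = δ^2·8150 ⇒ δ = 5958/8150 = 0.73104.
Now use the now-vs-future pair: 276 = β·δ^2·610 gives β = 276/(0.53442·610) ≈ 0.847.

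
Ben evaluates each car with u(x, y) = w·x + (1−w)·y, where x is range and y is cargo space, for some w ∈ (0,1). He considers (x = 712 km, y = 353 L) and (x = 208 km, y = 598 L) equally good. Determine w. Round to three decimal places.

Equating utilities: w·712 + (1−w)·353 = w·208 + (1−w)·598.
w·(712−208) = (1−w)·(598−353), i.e. w·504 = (1−w)·245.
The marginal rate of substitution is 245/504, so w = 245/(504+245) = 0.327.

w = 0.327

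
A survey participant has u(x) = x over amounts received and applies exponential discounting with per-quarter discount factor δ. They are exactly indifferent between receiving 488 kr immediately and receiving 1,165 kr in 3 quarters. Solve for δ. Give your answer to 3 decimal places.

Indifference means u(488) = δ^3 · u(1165), so δ^3 = u(488)/u(1165).
With u(x) = x: δ^3 = 488/1165 = 0.41888.
So δ = 0.41888^(1/3) ≈ 0.748.

δ ≈ 0.748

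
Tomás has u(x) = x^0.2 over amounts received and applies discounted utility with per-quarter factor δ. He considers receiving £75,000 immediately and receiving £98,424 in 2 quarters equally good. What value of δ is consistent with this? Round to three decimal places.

The payoff in 2 quarters is discounted by δ^2, so u(75000) = δ^2·u(98424) and δ^2 = u(75000)/u(98424).
With u(x) = x^0.2: δ^2 = 75000^0.2/98424^0.2 = (75000/98424)^0.2 = 0.94709.
Taking the square root: δ = 0.94709^(1/2) ≈ 0.973.

δ ≈ 0.973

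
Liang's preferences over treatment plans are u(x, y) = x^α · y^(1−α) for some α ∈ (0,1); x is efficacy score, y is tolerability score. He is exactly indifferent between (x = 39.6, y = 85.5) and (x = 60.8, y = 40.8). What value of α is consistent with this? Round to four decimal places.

α ≈ 0.6331

Set the two utilities equal: 39.6^α·85.5^(1−α) = 60.8^α·40.8^(1−α).
Taking logs: α·ln 39.6 + (1−α)·ln 85.5 = α·ln 60.8 + (1−α)·ln 40.8, i.e. α·-0.4287607 = (1−α)·-0.7398343.
With A = -0.4287607 and B = -0.7398343: α·A = (1−α)·B, so α = B/(A+B) = -0.7398343/-1.1685950 ≈ 0.6331.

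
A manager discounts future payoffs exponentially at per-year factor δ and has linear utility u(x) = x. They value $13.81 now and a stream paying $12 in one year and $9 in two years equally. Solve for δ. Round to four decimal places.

Equating present values: 13.81 = 12δ + 9δ².
That is, 9δ² + 12δ − 13.81 = 0, a quadratic in δ.
The positive root is δ = [−12 + √(12² + 4·9·13.81)] / (2·9) = (−12 + 25.321)/18 ≈ 0.7401.

δ ≈ 0.7401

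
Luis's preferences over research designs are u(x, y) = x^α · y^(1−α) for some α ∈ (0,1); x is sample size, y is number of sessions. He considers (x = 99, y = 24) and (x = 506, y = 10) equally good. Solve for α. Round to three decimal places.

α ≈ 0.349

The Cobb–Douglas utilities coincide, so 99^α·24^(1−α) = 506^α·10^(1−α).
Rearrange to (99/506)^α = (10/24)^(1−α) and take logs: α·-1.631417 = (1−α)·-0.875469.
Thus α·(-2.506886) = -0.875469, so α = -0.875469/-2.506886 ≈ 0.349.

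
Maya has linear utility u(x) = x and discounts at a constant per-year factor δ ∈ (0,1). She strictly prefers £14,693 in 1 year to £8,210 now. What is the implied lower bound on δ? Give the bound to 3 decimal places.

δ > 0.559

Under u(x) = x this choice says 8210 < δ·14693.
Dividing through by 14693 gives δ > 0.55877.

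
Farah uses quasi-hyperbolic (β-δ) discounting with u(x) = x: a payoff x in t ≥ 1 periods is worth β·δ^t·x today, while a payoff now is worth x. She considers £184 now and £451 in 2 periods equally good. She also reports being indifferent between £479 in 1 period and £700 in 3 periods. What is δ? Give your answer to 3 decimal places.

δ ≈ 0.827

Both payoffs in the second observation are in the future, so β drops out: δ^1·479 = δ^3·700 ⇒ δ^2 = 479/700 = 0.68429, so δ = 0.82722.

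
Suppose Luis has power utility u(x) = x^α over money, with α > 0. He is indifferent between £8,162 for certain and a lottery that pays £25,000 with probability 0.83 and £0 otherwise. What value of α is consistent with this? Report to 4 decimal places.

Since u(0) = 0, the lottery's EU is 0.83·25000^α.
Indifference: 8162^α = 0.83·25000^α, so (8162/25000)^α = 0.83.
Take logs: α = ln 0.83 / ln(8162/25000) ≈ 0.166457.

α ≈ 0.1665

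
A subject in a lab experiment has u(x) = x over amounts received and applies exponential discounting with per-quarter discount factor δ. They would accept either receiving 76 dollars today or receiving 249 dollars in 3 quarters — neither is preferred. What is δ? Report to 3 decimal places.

Equating discounted utilities: u(76) = δ^3·u(249) ⇒ δ^3 = u(76)/u(249).
With u(x) = x: δ^3 = 76/249 = 0.30522.
Hence δ = (0.30522)^(1/3) = 0.67329.

δ ≈ 0.673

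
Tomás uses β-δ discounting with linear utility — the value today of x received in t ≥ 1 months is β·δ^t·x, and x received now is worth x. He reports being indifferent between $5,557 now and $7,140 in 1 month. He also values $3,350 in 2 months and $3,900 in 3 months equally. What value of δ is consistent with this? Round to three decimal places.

δ ≈ 0.859

Both payoffs in the second observation are in the future, so β drops out: δ^2·3350 = δ^3·3900 ⇒ δ = 3350/3900 = 0.85897.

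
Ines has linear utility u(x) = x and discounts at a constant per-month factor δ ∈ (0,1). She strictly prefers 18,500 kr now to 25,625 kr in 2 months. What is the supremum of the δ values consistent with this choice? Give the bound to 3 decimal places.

δ < 0.850

Comparing present values: 18500 > δ^2·25625.
So δ^2 < 18500/25625 = 0.72195; taking the square root of both positive sides preserves the inequality.
δ < (18500/25625)^(1/2) ≈ 0.850.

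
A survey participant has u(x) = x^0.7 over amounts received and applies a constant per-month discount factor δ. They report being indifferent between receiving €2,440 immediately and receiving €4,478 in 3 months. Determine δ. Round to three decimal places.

δ ≈ 0.868

Indifference means u(2440) = δ^3 · u(4478), so δ^3 = u(2440)/u(4478).
Since u(x) = x^0.7, δ^3 = (2440/4478)^0.7 = 0.54489^0.7 = 0.65375.
So δ = 0.65375^(1/3) ≈ 0.868.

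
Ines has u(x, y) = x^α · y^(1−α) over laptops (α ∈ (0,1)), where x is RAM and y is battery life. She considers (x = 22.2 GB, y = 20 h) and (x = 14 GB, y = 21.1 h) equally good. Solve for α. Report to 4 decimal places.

Set the two utilities equal: 22.2^α·20^(1−α) = 14^α·21.1^(1−α).
Taking logs: α·ln 22.2 + (1−α)·ln 20 = α·ln 14 + (1−α)·ln 21.1, i.e. α·0.4610350 = (1−α)·0.0535408.
So α/(1−α) = (0.0535408)/(0.4610350) = 0.1161317, and α = 0.1161317/1.1161317 ≈ 0.1040.

α ≈ 0.1040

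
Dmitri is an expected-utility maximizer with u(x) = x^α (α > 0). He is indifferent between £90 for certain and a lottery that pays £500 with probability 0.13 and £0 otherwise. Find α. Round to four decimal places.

α ≈ 1.1898

The lottery's expected utility is 0.13·u(500) + 0.87·u(0) = 0.13·500^α (since u(0) = 0 for α > 0).
Setting u(90) equal to that: 90^α = 0.13·500^α ⇒ (90/500)^α = 0.13.
Taking logs: α·ln(90/500) = ln(0.13), so α = -2.0402208 / -1.7147984 ≈ 1.1898.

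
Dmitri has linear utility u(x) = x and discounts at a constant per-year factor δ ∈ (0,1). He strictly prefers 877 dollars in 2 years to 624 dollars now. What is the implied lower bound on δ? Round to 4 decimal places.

Comparing present values: 624 < δ^2·877.
Dividing by 877: δ^2 > 0.71152. Both sides are positive, so the square root keeps the direction.
δ > (624/877)^(1/2) ≈ 0.8435.

δ > 0.8435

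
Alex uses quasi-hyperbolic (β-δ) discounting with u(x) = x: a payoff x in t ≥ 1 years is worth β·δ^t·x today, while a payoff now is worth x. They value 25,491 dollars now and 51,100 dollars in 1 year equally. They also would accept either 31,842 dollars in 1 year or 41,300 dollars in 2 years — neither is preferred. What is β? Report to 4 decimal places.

The second indifference involves only future payoffs, so β cancels: β·δ^1·31842 = β·δ^2·41300, giving δ = 31842/41300 = 0.77099.
Substituting δ into 25491 = β·δ·51100: β = 25491/(39397.729) ≈ 0.6470.

β ≈ 0.6470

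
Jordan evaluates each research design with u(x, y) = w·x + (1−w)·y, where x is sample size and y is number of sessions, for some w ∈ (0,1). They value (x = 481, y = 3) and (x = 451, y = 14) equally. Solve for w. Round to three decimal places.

w = 0.268

Equating utilities: w·481 + (1−w)·3 = w·451 + (1−w)·14.
Rearranging, 30·w − 11·(1−w) = 0.
Hence w = 11/(30+11) = 11/41 = 0.268.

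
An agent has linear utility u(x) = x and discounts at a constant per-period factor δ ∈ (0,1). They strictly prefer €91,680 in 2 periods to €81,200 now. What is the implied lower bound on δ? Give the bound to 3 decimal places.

Comparing present values: 81200 < δ^2·91680.
Hence δ^2 > 81200/91680 = 0.88569, and x ↦ x^(1/2) is increasing on (0,∞).
δ > (81200/91680)^(1/2) ≈ 0.941.

δ > 0.941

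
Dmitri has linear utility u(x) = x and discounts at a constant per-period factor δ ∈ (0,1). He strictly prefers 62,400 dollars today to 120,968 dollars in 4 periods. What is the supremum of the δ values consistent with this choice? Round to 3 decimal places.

δ < 0.847

The preference means 62400 > δ^4·120968.
Hence δ^4 < 62400/120968 = 0.51584, and x ↦ x^(1/4) is increasing on (0,∞).
δ < (62400/120968)^(1/4) ≈ 0.847.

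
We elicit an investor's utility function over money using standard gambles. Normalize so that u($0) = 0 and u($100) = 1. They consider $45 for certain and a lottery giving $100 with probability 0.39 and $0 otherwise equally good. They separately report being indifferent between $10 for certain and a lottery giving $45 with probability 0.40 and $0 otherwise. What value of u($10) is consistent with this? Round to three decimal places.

From the first indifference, u($45) = 0.39·u($100) + 0.61·u($0) = 0.39·1 + 0.61·0 = 0.39.
Then u($10) = 0.40·u($45) + 0.60·u($0) = 0.40·0.39 + 0.60·0.00 = 0.1560.

0.156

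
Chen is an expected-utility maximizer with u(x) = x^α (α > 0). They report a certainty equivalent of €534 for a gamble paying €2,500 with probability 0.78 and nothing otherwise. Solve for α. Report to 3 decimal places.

α ≈ 0.161

EU(lottery) = 0.78·2500^α + 0.22·0 = 0.78·2500^α.
Indifference: 534^α = 0.78·2500^α, so (534/2500)^α = 0.78.
Take logs: α = ln 0.78 / ln(534/2500) ≈ 0.16096.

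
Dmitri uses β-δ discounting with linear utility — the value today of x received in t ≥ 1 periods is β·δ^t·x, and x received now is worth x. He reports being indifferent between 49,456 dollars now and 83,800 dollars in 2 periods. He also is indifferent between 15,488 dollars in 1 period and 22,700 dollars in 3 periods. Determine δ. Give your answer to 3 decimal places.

δ ≈ 0.826

From the later pair, β·δ^1·15488 = β·δ^3·22700; dividing through, δ^2 = 15488/22700 = 0.68229, so δ = 0.82601.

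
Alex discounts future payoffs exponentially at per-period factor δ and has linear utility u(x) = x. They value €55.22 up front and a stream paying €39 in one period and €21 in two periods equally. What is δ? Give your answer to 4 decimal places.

The stream is worth 39δ + 21δ² today, so 39δ + 21δ² = 55.22.
Rearranged: 21δ² + 39δ − 55.22 = 0.
δ = (−39 + √(39² + 4·21·55.22)) / (2·21) = (−39 + √6159.48) / 42 ≈ 0.9401.

δ ≈ 0.9401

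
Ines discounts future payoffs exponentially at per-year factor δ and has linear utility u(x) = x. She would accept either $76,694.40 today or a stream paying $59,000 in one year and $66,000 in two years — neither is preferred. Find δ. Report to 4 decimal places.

Present value of the stream is 59000·δ + 66000·δ². Indifference gives 59000δ + 66000δ² = 76694.40.
So 66000δ² + 59000δ − 76694.40 = 0.
δ = (−59000 + √(59000² + 4·66000·76694.40)) / (2·66000) = (−59000 + √23728321600.00) / 132000 ≈ 0.7200.

δ ≈ 0.7200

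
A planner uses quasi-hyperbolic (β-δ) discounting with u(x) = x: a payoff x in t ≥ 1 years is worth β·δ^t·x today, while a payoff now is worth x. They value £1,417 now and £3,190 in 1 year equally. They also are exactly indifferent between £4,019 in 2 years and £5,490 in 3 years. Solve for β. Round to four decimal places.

β ≈ 0.6068

The second indifference involves only future payoffs, so β cancels: β·δ^2·4019 = β·δ^3·5490, giving δ = 4019/5490 = 0.73206.
Substituting δ into 1417 = β·δ·3190: β = 1417/(2335.266) ≈ 0.6068.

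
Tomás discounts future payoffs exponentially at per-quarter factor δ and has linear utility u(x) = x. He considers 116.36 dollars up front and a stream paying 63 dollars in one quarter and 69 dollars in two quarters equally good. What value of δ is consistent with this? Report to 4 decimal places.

Present value of the stream is 63·δ + 69·δ². Indifference gives 63δ + 69δ² = 116.36.
So 69δ² + 63δ − 116.36 = 0.
δ = (−63 + √(63² + 4·69·116.36)) / (2·69) = (−63 + √36084.36) / 138 ≈ 0.9200.

δ ≈ 0.9200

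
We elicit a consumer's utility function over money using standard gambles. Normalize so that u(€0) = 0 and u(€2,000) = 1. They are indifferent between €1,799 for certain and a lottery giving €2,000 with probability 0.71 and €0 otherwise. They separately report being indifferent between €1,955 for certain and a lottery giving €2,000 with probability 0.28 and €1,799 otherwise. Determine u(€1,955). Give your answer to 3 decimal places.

0.791

First, u(€1,799) = 0.71·u(€2,000) + 0.29·u(€0) = 0.71.
Chaining: u(€1,955) = 0.28·1.00 + 0.72·0.71 = 0.7912.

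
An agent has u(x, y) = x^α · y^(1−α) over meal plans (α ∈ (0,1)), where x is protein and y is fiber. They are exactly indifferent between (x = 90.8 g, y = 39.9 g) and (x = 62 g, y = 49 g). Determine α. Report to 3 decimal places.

Set the two utilities equal: 90.8^α·39.9^(1−α) = 62^α·49^(1−α).
Rearrange to (90.8/62)^α = (49/39.9)^(1−α) and take logs: α·0.381525 = (1−α)·0.205444.
Thus α·(0.586969) = 0.205444, so α = 0.205444/0.586969 ≈ 0.350.

α ≈ 0.350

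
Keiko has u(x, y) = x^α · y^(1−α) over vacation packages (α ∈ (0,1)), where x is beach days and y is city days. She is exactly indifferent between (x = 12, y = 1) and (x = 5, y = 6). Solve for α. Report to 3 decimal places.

α ≈ 0.672

The Cobb–Douglas utilities coincide, so 12^α·1^(1−α) = 5^α·6^(1−α).
(12/5)^α = (6/1)^(1−α); take logs: α·ln(12/5) = (1−α)·ln(6/1), i.e. α·0.875469 = (1−α)·1.791759.
With A = 0.875469 and B = 1.791759: α·A = (1−α)·B, so α = B/(A+B) = 1.791759/2.667228 ≈ 0.672.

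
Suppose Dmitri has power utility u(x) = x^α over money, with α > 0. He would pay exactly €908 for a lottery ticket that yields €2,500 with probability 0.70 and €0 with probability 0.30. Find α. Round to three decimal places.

α ≈ 0.352

The lottery's expected utility is 0.70·u(2500) + 0.30·u(0) = 0.70·2500^α (since u(0) = 0 for α > 0).
Indifference: 908^α = 0.70·2500^α, so (908/2500)^α = 0.70.
Taking logs: α·ln(908/2500) = ln(0.70), so α = -0.356675 / -1.012802 ≈ 0.352.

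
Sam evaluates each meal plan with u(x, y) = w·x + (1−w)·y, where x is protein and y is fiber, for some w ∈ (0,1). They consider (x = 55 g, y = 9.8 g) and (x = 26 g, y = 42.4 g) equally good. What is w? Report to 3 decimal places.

u(55,9.8) = u(26,42.4) means w·55 + (1−w)·9.8 = w·26 + (1−w)·42.4.
Collecting terms: w·29 = (1−w)·32.6.
The marginal rate of substitution is 32.6/29, so w = 32.6/(29+32.6) = 0.529.

w = 0.529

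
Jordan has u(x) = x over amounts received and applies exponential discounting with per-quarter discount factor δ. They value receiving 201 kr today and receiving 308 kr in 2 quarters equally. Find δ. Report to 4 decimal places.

The payoff in 2 quarters is discounted by δ^2, so u(201) = δ^2·u(308) and δ^2 = u(201)/u(308).
With u(x) = x: δ^2 = 201/308 = 0.65260.
So δ = 0.65260^(1/2) ≈ 0.8078.

δ ≈ 0.8078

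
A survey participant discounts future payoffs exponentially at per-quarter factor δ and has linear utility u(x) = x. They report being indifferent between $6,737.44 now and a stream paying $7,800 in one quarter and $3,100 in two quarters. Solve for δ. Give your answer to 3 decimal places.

δ ≈ 0.680

The stream is worth 7800δ + 3100δ² today, so 7800δ + 3100δ² = 6737.44.
Rearranged: 3100δ² + 7800δ − 6737.44 = 0.
By the quadratic formula (taking the positive root), δ = (−7800 + √144384256.00) / 6200 ≈ 0.680.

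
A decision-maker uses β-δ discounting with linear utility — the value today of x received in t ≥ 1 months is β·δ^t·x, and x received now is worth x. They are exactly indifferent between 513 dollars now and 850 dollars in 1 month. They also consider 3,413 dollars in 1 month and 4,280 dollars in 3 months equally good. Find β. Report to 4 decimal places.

Both payoffs in the second observation are in the future, so β drops out: δ^1·3413 = δ^3·4280 ⇒ δ^2 = 3413/4280 = 0.79743, so δ = 0.89299.
Substituting δ into 513 = β·δ·850: β = 513/(759.041) ≈ 0.6759.

β ≈ 0.6759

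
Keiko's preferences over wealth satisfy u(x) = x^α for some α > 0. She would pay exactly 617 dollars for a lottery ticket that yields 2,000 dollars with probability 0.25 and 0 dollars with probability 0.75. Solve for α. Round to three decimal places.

α ≈ 1.179

Since u(0) = 0, the lottery's EU is 0.25·2000^α.
Indifference: 617^α = 0.25·2000^α, so (617/2000)^α = 0.25.
Take logs: α = ln 0.25 / ln(617/2000) ≈ 1.17879.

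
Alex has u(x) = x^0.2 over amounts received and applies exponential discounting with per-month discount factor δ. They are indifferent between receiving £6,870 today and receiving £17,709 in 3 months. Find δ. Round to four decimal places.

Equating discounted utilities: u(6870) = δ^3·u(17709) ⇒ δ^3 = u(6870)/u(17709).
With u(x) = x^0.2: δ^3 = 6870^0.2/17709^0.2 = (6870/17709)^0.2 = 0.82747.
Taking the cube root: δ = 0.82747^(1/3) ≈ 0.9388.

δ ≈ 0.9388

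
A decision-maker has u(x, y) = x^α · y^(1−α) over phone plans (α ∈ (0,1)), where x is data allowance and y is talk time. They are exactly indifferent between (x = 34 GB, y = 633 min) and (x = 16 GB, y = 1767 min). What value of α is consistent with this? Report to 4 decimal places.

The Cobb–Douglas utilities coincide, so 34^α·633^(1−α) = 16^α·1767^(1−α).
Rearrange to (34/16)^α = (1767/633)^(1−α) and take logs: α·0.7537718 = (1−α)·1.0265681.
With A = 0.7537718 and B = 1.0265681: α·A = (1−α)·B, so α = B/(A+B) = 1.0265681/1.7803399 ≈ 0.5766.

α ≈ 0.5766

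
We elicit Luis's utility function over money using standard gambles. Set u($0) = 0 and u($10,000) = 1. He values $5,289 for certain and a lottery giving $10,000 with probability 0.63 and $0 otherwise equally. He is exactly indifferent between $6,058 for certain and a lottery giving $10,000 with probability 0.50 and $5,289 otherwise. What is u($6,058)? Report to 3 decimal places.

0.815

The first gamble pins u($5,289): it must equal 0.63·1 + 0.37·0 = 0.63.
The second indifference gives u($6,058) = 0.50·u($10,000) + 0.50·u($5,289) = 0.50·1.00 + 0.50·0.63 = 0.8150.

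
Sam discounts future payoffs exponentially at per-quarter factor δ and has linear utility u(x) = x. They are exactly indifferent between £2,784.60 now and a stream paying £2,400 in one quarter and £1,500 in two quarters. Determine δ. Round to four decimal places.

δ ≈ 0.7800

The stream is worth 2400δ + 1500δ² today, so 2400δ + 1500δ² = 2784.60.
So 1500δ² + 2400δ − 2784.60 = 0.
δ = (−2400 + √(2400² + 4·1500·2784.60)) / (2·1500) = (−2400 + √22467600.00) / 3000 ≈ 0.7800.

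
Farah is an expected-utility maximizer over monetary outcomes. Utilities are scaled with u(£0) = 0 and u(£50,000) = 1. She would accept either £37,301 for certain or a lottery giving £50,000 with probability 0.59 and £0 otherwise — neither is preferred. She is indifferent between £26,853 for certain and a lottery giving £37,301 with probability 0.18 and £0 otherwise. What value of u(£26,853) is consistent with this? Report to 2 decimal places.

0.11

The first gamble pins u(£37,301): it must equal 0.59·1 + 0.41·0 = 0.59.
Then u(£26,853) = 0.18·u(£37,301) + 0.82·u(£0) = 0.18·0.59 + 0.82·0.00 = 0.1062.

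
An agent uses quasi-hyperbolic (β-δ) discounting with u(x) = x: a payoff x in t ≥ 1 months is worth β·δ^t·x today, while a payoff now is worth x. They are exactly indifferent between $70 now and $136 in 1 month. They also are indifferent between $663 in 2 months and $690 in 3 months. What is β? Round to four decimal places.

The second indifference involves only future payoffs, so β cancels: β·δ^2·663 = β·δ^3·690, giving δ = 663/690 = 0.96087.
The first indifference: 70 = β·δ·136, so β = 70/(δ·136) = 70/(0.96087·136) ≈ 0.5357.

β ≈ 0.5357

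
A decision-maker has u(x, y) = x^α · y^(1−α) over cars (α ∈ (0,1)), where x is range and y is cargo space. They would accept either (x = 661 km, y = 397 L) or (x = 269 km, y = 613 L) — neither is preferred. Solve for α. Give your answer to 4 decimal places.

α ≈ 0.3258

The Cobb–Douglas utilities coincide, so 661^α·397^(1−α) = 269^α·613^(1−α).
Rearrange to (661/269)^α = (613/397)^(1−α) and take logs: α·0.8990425 = (1−α)·0.4344287.
So α/(1−α) = (0.4344287)/(0.8990425) = 0.4832126, and α = 0.4832126/1.4832126 ≈ 0.3258.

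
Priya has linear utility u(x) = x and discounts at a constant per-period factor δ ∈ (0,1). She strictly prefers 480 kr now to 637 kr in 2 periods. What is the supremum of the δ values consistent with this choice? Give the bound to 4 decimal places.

The preference means 480 > δ^2·637.
Hence δ^2 < 480/637 = 0.75353, and x ↦ x^(1/2) is increasing on (0,∞).
δ < (480/637)^(1/2) ≈ 0.8681.

δ < 0.8681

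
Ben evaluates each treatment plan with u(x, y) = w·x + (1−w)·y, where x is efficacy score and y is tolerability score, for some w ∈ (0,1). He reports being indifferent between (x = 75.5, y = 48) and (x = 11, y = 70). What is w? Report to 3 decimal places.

Indifference: w·75.5 + (1−w)·48 = w·11 + (1−w)·70.
Rearranging, 64.5·w − 22·(1−w) = 0.
So w/(1−w) = 22/64.5 = 0.3411, giving w = 22/(64.5+22) = 0.254.

w = 0.254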